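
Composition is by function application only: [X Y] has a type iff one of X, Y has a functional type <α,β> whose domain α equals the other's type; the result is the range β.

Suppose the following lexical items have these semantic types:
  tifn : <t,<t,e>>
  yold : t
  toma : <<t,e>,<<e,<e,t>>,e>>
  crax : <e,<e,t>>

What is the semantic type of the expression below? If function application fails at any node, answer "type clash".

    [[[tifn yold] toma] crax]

e

[tifn yold] — tifn of type <t,<t,e>> combines with yold of type t: type <t,e>.
[[tifn yold] toma] — toma of type <<t,e>,<<e,<e,t>>,e>> combines with [tifn yold] of type <t,e>: type <<e,<e,t>>,e>.
[[[tifn yold] toma] crax] — [[tifn yold] toma] of type <<e,<e,t>>,e> combines with crax of type <e,<e,t>>: type e.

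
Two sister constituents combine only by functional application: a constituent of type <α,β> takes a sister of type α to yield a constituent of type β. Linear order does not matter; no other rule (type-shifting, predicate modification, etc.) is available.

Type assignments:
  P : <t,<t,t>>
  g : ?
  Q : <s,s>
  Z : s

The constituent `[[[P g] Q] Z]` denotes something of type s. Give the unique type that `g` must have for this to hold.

For [[[P g] Q] Z] to have type s with Z of type s, [[P g] Q] must be the function: [[P g] Q] : <s,s>.
For [[P g] Q] to have type <s,s> with Q of type <s,s>, [P g] must be the function: [P g] : <<s,s>,<s,s>>.
For [P g] to have type <<s,s>,<s,s>> with P of type <t,<t,t>>, g must be the function: g : <<t,<t,t>>,<<s,s>,<s,s>>>.

<<t,<t,t>>,<<s,s>,<s,s>>>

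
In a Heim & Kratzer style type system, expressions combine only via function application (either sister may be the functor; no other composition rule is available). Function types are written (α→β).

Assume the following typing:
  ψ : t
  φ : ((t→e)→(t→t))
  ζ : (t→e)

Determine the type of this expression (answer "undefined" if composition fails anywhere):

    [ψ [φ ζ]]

t

[φ ζ]: functor φ : ((t→e)→(t→t)), argument ζ : (t→e); result (t→t).
[ψ [φ ζ]]: functor [φ ζ] : (t→t), argument ψ : t; result t.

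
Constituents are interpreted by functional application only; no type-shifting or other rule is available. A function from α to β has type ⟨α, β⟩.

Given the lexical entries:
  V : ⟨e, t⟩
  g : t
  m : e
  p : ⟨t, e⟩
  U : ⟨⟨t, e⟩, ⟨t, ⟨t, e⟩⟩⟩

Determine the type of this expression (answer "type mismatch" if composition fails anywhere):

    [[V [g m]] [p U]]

At [g m]: neither t nor e can take the other as argument; the node is ill-typed.

type mismatch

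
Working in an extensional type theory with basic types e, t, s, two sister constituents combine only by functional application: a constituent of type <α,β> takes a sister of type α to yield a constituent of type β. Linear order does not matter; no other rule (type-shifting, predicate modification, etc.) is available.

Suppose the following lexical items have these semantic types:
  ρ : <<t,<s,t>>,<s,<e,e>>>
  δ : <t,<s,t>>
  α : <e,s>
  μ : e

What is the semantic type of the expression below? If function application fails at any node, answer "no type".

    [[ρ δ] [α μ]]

[ρ δ]: functor ρ : <<t,<s,t>>,<s,<e,e>>>, argument δ : <t,<s,t>>; result <s,<e,e>>.
[α μ]: functor α : <e,s>, argument μ : e; result s.
[[ρ δ] [α μ]]: functor [ρ δ] : <s,<e,e>>, argument [α μ] : s; result <e,e>.

<e,e>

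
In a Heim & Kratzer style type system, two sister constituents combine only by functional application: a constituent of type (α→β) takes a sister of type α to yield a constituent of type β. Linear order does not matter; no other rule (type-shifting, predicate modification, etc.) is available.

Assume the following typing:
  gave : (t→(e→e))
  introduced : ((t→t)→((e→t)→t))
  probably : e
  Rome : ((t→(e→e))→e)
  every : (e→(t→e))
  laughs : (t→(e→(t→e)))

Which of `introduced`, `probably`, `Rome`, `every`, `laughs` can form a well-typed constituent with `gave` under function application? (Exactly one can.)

Rome

introduced : ((t→t)→((e→t)→t)) — no; gave wants t, and introduced wants (t→t).
probably : e — no; gave wants t, and probably wants nothing (atomic).
Rome — combines: Rome : ((t→(e→e))→e) takes gave : (t→(e→e)) as argument, giving e.
every : (e→(t→e)) — no; gave wants t, and every wants e.
laughs : (t→(e→(t→e))) — no; gave wants t, and laughs wants t.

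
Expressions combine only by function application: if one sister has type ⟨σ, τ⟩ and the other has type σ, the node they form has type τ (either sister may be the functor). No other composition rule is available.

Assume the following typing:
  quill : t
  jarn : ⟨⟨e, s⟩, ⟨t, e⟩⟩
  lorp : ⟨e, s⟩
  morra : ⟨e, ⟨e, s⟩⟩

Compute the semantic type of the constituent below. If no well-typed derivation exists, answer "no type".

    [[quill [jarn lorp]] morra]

[jarn lorp] — jarn of type ⟨⟨e, s⟩, ⟨t, e⟩⟩ combines with lorp of type ⟨e, s⟩: type ⟨t, e⟩.
[quill [jarn lorp]] — [jarn lorp] of type ⟨t, e⟩ combines with quill of type t: type e.
[[quill [jarn lorp]] morra] — morra of type ⟨e, ⟨e, s⟩⟩ combines with [quill [jarn lorp]] of type e: type ⟨e, s⟩.

⟨e, s⟩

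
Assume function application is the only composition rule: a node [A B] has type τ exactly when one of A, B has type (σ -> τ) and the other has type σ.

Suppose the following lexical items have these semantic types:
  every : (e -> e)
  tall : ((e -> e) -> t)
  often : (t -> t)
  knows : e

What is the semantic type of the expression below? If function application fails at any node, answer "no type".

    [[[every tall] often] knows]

[every tall]: ((e -> e) -> t) applied to (e -> e) yields t.
[[every tall] often]: (t -> t) applied to t yields t.
[[[every tall] often] knows]: t and e cannot combine by function application — type clash.

no type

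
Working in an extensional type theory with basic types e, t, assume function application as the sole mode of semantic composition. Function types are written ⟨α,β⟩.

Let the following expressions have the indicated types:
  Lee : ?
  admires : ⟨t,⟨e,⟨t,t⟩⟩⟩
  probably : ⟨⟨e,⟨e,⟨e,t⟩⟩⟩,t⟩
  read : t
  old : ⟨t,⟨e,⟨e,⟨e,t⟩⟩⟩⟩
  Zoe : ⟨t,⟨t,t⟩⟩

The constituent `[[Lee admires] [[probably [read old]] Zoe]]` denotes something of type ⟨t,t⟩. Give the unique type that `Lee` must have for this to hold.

At [[Lee admires] [[probably [read old]] Zoe]] (required: ⟨t,t⟩): [[probably [read old]] Zoe] is ⟨t,t⟩, which is not a function with range ⟨t,t⟩; hence [Lee admires] is the functor — type ⟨⟨t,t⟩,⟨t,t⟩⟩.
At [Lee admires] (required: ⟨⟨t,t⟩,⟨t,t⟩⟩): admires is ⟨t,⟨e,⟨t,t⟩⟩⟩, which is not a function with range ⟨⟨t,t⟩,⟨t,t⟩⟩; hence Lee is the functor — type ⟨⟨t,⟨e,⟨t,t⟩⟩⟩,⟨⟨t,t⟩,⟨t,t⟩⟩⟩.

⟨⟨t,⟨e,⟨t,t⟩⟩⟩,⟨⟨t,t⟩,⟨t,t⟩⟩⟩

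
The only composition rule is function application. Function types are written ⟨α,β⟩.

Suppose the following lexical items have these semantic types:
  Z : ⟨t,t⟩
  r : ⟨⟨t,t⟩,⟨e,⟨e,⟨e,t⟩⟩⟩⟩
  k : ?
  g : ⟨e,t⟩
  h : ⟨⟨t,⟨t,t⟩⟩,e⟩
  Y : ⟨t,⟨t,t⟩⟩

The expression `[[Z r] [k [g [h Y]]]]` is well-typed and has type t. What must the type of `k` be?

[[Z r] [k [g [h Y]]]] must have type t. The sister [Z r] has type ⟨e,⟨e,⟨e,t⟩⟩⟩; that is not a function onto t, so [k [g [h Y]]] must be the functor, of type ⟨⟨e,⟨e,⟨e,t⟩⟩⟩,t⟩.
[k [g [h Y]]] must have type ⟨⟨e,⟨e,⟨e,t⟩⟩⟩,t⟩. The sister [g [h Y]] has type t; that is not a function onto ⟨⟨e,⟨e,⟨e,t⟩⟩⟩,t⟩, so k must be the functor, of type ⟨t,⟨⟨e,⟨e,⟨e,t⟩⟩⟩,t⟩⟩.

⟨t,⟨⟨e,⟨e,⟨e,t⟩⟩⟩,t⟩⟩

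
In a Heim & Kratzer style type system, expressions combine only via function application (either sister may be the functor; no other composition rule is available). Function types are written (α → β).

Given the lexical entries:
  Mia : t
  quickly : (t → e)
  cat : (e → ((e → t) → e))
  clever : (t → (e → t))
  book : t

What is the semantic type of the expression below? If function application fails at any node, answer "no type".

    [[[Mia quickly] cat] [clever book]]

[Mia quickly] — quickly of type (t → e) combines with Mia of type t: type e.
[[Mia quickly] cat] — cat of type (e → ((e → t) → e)) combines with [Mia quickly] of type e: type ((e → t) → e).
[clever book] — clever of type (t → (e → t)) combines with book of type t: type (e → t).
[[[Mia quickly] cat] [clever book]] — [[Mia quickly] cat] of type ((e → t) → e) combines with [clever book] of type (e → t): type e.

e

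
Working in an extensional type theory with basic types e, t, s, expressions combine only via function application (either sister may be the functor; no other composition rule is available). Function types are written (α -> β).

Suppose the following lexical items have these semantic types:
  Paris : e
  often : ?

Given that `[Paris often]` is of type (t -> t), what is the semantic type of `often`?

(e -> (t -> t))

[Paris often] is required to be (t -> t). Paris : e cannot yield (t -> t) as functor, so often : (e -> (t -> t)).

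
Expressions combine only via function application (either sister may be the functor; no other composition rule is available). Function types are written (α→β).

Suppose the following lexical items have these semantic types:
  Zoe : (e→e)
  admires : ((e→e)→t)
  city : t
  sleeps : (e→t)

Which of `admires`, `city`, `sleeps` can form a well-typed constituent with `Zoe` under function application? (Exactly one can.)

admires

admires — combines: admires : ((e→e)→t) takes Zoe : (e→e) as argument, giving t.
city : t — no; Zoe wants e, and city wants nothing (atomic).
sleeps : (e→t) — no; Zoe wants e, and sleeps wants e.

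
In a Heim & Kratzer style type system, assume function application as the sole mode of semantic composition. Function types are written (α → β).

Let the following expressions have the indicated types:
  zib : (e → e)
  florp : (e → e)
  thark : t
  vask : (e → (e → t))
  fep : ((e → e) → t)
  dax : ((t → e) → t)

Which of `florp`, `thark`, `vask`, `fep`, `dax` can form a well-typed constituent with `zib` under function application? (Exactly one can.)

fep

florp : (e → e) — does not combine with zib.
thark : t — does not combine with zib.
vask : (e → (e → t)) — does not combine with zib.
fep — combines: fep : ((e → e) → t) takes zib : (e → e) as argument, giving t.
dax : ((t → e) → t) — does not combine with zib.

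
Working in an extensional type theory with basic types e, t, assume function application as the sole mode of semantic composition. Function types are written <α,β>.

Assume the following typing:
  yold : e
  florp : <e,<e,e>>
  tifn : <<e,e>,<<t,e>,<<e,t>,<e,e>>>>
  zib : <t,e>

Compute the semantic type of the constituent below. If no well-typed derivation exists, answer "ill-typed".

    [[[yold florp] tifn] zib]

<<e,t>,<e,e>>

At [yold florp], florp : <e,<e,e>> takes yold : e, giving <e,e>.
At [[yold florp] tifn], tifn : <<e,e>,<<t,e>,<<e,t>,<e,e>>>> takes [yold florp] : <e,e>, giving <<t,e>,<<e,t>,<e,e>>>.
At [[[yold florp] tifn] zib], [[yold florp] tifn] : <<t,e>,<<e,t>,<e,e>>> takes zib : <t,e>, giving <<e,t>,<e,e>>.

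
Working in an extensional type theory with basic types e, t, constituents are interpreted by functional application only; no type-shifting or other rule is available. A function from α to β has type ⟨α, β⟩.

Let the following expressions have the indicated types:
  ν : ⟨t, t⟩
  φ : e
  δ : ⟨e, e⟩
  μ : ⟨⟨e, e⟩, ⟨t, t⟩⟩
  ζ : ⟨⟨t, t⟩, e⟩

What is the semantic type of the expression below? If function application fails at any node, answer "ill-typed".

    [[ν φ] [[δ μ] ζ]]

[ν φ]: ⟨t, t⟩ with e — neither is a function whose domain matches the other; composition fails here.

ill-typed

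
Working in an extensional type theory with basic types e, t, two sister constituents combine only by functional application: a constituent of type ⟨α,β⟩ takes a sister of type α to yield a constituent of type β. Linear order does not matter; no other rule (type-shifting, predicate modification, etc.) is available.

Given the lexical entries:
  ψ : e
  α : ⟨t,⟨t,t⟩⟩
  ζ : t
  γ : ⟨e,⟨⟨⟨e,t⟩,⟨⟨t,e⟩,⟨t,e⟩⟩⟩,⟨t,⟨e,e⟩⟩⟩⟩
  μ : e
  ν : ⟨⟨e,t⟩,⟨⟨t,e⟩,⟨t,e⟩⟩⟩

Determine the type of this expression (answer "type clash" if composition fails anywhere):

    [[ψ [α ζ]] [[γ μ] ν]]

[α ζ]: functor α : ⟨t,⟨t,t⟩⟩, argument ζ : t; result ⟨t,t⟩.
[ψ [α ζ]]: e with ⟨t,t⟩ — neither is a function whose domain matches the other; composition fails here.

type clash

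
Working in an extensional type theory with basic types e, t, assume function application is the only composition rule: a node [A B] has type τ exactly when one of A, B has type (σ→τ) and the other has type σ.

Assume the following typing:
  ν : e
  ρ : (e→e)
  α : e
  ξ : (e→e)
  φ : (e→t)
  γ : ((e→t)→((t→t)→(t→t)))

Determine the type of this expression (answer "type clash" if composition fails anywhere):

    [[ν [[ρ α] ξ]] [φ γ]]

At [ρ α], ρ : (e→e) takes α : e, giving e.
At [[ρ α] ξ], ξ : (e→e) takes [ρ α] : e, giving e.
[ν [[ρ α] ξ]]: e with e — neither is a function whose domain matches the other; composition fails here.

type clash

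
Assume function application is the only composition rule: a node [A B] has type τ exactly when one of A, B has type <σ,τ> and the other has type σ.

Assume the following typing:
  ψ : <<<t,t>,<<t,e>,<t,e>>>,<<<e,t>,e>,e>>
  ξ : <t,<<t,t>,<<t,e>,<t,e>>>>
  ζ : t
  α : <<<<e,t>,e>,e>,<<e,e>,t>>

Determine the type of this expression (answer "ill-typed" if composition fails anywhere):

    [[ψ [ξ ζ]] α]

At [ξ ζ], ξ : <t,<<t,t>,<<t,e>,<t,e>>>> takes ζ : t, giving <<t,t>,<<t,e>,<t,e>>>.
At [ψ [ξ ζ]], ψ : <<<t,t>,<<t,e>,<t,e>>>,<<<e,t>,e>,e>> takes [ξ ζ] : <<t,t>,<<t,e>,<t,e>>>, giving <<<e,t>,e>,e>.
At [[ψ [ξ ζ]] α], α : <<<<e,t>,e>,e>,<<e,e>,t>> takes [ψ [ξ ζ]] : <<<e,t>,e>,e>, giving <<e,e>,t>.

<<e,e>,t>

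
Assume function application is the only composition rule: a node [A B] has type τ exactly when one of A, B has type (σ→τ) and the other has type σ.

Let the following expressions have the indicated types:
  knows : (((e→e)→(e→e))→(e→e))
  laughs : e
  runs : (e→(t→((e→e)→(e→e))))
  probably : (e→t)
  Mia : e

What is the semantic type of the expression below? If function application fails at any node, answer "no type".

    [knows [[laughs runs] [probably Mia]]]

[laughs runs]: (e→(t→((e→e)→(e→e)))) applied to e yields (t→((e→e)→(e→e))).
[probably Mia]: (e→t) applied to e yields t.
[[laughs runs] [probably Mia]]: (t→((e→e)→(e→e))) applied to t yields ((e→e)→(e→e)).
[knows [[laughs runs] [probably Mia]]]: (((e→e)→(e→e))→(e→e)) applied to ((e→e)→(e→e)) yields (e→e).

(e→e)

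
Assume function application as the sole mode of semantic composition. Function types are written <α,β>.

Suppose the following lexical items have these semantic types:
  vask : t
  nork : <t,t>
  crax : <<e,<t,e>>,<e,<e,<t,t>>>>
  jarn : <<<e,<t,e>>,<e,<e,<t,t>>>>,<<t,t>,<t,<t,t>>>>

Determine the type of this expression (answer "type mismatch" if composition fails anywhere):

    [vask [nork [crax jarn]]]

<t,t>

[crax jarn]: jarn is <<<e,<t,e>>,<e,<e,<t,t>>>>,<<t,t>,<t,<t,t>>>>, crax is <<e,<t,e>>,<e,<e,<t,t>>>>; result <<t,t>,<t,<t,t>>>.
[nork [crax jarn]]: [crax jarn] is <<t,t>,<t,<t,t>>>, nork is <t,t>; result <t,<t,t>>.
[vask [nork [crax jarn]]]: [nork [crax jarn]] is <t,<t,t>>, vask is t; result <t,t>.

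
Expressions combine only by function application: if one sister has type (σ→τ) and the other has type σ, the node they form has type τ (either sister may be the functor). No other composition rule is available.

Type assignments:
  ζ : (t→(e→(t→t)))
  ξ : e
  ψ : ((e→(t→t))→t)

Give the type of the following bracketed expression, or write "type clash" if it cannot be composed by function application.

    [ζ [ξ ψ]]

[ξ ψ]: e with ((e→(t→t))→t) — neither is a function whose domain matches the other; composition fails here.

type clash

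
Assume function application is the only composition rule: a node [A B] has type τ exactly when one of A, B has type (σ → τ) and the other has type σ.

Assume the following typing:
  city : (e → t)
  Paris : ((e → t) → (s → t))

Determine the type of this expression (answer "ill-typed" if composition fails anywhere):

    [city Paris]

[city Paris]: ((e → t) → (s → t)) applied to (e → t) yields (s → t).

(s → t)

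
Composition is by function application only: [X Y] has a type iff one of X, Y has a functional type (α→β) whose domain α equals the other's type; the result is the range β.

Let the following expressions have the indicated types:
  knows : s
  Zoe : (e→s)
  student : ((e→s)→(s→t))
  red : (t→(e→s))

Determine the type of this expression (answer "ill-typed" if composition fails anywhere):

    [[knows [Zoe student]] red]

(e→s)

[Zoe student] — student of type ((e→s)→(s→t)) combines with Zoe of type (e→s): type (s→t).
[knows [Zoe student]] — [Zoe student] of type (s→t) combines with knows of type s: type t.
[[knows [Zoe student]] red] — red of type (t→(e→s)) combines with [knows [Zoe student]] of type t: type (e→s).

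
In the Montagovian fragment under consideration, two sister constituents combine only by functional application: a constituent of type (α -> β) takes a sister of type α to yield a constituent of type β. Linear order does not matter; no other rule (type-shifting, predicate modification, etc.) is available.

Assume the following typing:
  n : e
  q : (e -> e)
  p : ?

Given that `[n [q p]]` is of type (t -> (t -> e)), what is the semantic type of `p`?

For [n [q p]] to have type (t -> (t -> e)) with n of type e, [q p] must be the function: [q p] : (e -> (t -> (t -> e))).
For [q p] to have type (e -> (t -> (t -> e))) with q of type (e -> e), p must be the function: p : ((e -> e) -> (e -> (t -> (t -> e)))).

((e -> e) -> (e -> (t -> (t -> e))))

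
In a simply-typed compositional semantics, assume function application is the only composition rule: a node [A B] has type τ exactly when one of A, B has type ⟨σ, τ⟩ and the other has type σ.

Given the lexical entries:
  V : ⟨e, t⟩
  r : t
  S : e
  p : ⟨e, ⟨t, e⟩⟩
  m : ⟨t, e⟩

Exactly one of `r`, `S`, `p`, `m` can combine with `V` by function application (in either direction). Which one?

r : t — neither side's domain matches the other.
S — combines: V : ⟨e, t⟩ takes S : e as argument, giving t.
p : ⟨e, ⟨t, e⟩⟩ — neither side's domain matches the other.
m : ⟨t, e⟩ — neither side's domain matches the other.

S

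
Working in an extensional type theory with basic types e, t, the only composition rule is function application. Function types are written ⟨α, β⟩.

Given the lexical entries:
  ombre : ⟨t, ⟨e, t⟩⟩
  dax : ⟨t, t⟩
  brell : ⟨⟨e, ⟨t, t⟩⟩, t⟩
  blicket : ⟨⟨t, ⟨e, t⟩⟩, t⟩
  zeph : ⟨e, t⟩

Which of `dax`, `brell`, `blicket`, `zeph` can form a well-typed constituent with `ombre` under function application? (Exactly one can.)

blicket

dax : ⟨t, t⟩ — ombre needs t; dax needs t; neither fits.
brell : ⟨⟨e, ⟨t, t⟩⟩, t⟩ — ombre needs t; brell needs ⟨e, ⟨t, t⟩⟩; neither fits.
blicket — combines: blicket : ⟨⟨t, ⟨e, t⟩⟩, t⟩ takes ombre : ⟨t, ⟨e, t⟩⟩ as argument, giving t.
zeph : ⟨e, t⟩ — ombre needs t; zeph needs e; neither fits.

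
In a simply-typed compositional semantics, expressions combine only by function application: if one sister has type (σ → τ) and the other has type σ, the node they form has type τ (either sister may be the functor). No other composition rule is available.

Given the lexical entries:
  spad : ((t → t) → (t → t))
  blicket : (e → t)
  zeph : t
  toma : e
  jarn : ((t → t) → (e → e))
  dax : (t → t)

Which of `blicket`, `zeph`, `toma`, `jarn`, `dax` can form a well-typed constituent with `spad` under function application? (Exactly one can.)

dax

blicket : (e → t) — spad needs (t → t); blicket needs e; neither fits.
zeph : t — spad needs (t → t); zeph needs nothing (atomic); neither fits.
toma : e — spad needs (t → t); toma needs nothing (atomic); neither fits.
jarn : ((t → t) → (e → e)) — spad needs (t → t); jarn needs (t → t); neither fits.
dax — combines: spad : ((t → t) → (t → t)) takes dax : (t → t) as argument, giving (t → t).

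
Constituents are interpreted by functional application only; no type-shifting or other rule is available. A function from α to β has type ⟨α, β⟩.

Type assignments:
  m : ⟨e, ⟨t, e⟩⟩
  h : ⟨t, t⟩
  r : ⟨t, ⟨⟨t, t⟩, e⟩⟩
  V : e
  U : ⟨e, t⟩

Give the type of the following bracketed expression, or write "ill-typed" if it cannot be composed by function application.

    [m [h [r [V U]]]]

⟨t, e⟩

At [V U], U : ⟨e, t⟩ takes V : e, giving t.
At [r [V U]], r : ⟨t, ⟨⟨t, t⟩, e⟩⟩ takes [V U] : t, giving ⟨⟨t, t⟩, e⟩.
At [h [r [V U]]], [r [V U]] : ⟨⟨t, t⟩, e⟩ takes h : ⟨t, t⟩, giving e.
At [m [h [r [V U]]]], m : ⟨e, ⟨t, e⟩⟩ takes [h [r [V U]]] : e, giving ⟨t, e⟩.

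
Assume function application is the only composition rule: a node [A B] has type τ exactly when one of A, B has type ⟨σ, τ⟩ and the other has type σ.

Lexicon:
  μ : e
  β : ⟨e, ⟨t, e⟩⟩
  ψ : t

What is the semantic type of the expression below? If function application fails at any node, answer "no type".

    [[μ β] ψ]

e

[μ β]: ⟨e, ⟨t, e⟩⟩ applied to e yields ⟨t, e⟩.
[[μ β] ψ]: ⟨t, e⟩ applied to t yields e.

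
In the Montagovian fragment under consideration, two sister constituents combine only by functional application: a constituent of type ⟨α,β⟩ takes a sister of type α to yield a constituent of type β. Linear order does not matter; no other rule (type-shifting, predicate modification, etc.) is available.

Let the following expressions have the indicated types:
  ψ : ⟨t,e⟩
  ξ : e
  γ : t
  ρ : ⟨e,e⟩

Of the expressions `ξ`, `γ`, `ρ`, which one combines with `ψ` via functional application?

γ

ξ : e — ψ needs t; ξ needs nothing (atomic); neither fits.
γ — combines: ψ : ⟨t,e⟩ takes γ : t as argument, giving e.
ρ : ⟨e,e⟩ — ψ needs t; ρ needs e; neither fits.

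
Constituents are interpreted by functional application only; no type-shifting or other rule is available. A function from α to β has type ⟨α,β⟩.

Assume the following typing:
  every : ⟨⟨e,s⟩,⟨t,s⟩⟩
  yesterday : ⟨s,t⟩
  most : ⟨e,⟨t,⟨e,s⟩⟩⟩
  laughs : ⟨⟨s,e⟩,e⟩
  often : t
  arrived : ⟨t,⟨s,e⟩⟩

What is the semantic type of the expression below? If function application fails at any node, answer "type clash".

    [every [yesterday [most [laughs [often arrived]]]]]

type clash

[often arrived]: functor arrived : ⟨t,⟨s,e⟩⟩, argument often : t; result ⟨s,e⟩.
[laughs [often arrived]]: functor laughs : ⟨⟨s,e⟩,e⟩, argument [often arrived] : ⟨s,e⟩; result e.
[most [laughs [often arrived]]]: functor most : ⟨e,⟨t,⟨e,s⟩⟩⟩, argument [laughs [often arrived]] : e; result ⟨t,⟨e,s⟩⟩.
[yesterday [most [laughs [often arrived]]]]: ⟨s,t⟩ with ⟨t,⟨e,s⟩⟩ — neither is a function whose domain matches the other; composition fails here.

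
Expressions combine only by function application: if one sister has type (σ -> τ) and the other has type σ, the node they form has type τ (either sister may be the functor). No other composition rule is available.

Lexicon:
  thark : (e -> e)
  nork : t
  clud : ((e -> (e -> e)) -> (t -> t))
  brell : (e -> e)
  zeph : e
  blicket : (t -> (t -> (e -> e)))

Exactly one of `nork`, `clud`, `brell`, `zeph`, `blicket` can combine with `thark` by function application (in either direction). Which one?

nork : t — does not combine with thark.
clud : ((e -> (e -> e)) -> (t -> t)) — does not combine with thark.
brell : (e -> e) — does not combine with thark.
zeph — combines: thark : (e -> e) takes zeph : e as argument, giving e.
blicket : (t -> (t -> (e -> e))) — does not combine with thark.

zeph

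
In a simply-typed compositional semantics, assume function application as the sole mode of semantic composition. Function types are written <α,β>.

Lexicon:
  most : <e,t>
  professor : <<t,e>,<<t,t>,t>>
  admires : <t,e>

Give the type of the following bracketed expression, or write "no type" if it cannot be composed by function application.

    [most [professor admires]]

[professor admires]: <<t,e>,<<t,t>,t>> applied to <t,e> yields <<t,t>,t>.
[most [professor admires]]: <e,t> and <<t,t>,t> cannot combine by function application — type clash.

no type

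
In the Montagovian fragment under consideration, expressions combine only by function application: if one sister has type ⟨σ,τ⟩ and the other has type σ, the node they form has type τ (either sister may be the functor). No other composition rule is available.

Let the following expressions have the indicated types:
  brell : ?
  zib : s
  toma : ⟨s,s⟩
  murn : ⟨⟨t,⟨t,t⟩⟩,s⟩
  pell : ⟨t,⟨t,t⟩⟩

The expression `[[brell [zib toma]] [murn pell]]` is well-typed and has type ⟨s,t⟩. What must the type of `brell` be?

⟨s,⟨s,⟨s,t⟩⟩⟩

At [[brell [zib toma]] [murn pell]] (required: ⟨s,t⟩): [murn pell] is s, which is not a function with range ⟨s,t⟩; hence [brell [zib toma]] is the functor — type ⟨s,⟨s,t⟩⟩.
At [brell [zib toma]] (required: ⟨s,⟨s,t⟩⟩): [zib toma] is s, which is not a function with range ⟨s,⟨s,t⟩⟩; hence brell is the functor — type ⟨s,⟨s,⟨s,t⟩⟩⟩.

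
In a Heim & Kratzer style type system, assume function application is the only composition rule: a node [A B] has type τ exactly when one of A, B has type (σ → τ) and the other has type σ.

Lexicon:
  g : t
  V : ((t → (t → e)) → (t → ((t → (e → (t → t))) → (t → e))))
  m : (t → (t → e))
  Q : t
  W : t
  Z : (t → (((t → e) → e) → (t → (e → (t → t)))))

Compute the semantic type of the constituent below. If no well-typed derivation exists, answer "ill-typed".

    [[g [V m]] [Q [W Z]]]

At [V m], V : ((t → (t → e)) → (t → ((t → (e → (t → t))) → (t → e)))) takes m : (t → (t → e)), giving (t → ((t → (e → (t → t))) → (t → e))).
At [g [V m]], [V m] : (t → ((t → (e → (t → t))) → (t → e))) takes g : t, giving ((t → (e → (t → t))) → (t → e)).
At [W Z], Z : (t → (((t → e) → e) → (t → (e → (t → t))))) takes W : t, giving (((t → e) → e) → (t → (e → (t → t)))).
[Q [W Z]]: t with (((t → e) → e) → (t → (e → (t → t)))) — neither is a function whose domain matches the other; composition fails here.

ill-typed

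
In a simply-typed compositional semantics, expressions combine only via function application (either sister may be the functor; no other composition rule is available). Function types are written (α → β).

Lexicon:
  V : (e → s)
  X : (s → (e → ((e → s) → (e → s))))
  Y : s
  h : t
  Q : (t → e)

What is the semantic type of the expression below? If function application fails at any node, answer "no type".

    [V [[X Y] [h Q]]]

(e → s)

[X Y] — X of type (s → (e → ((e → s) → (e → s)))) combines with Y of type s: type (e → ((e → s) → (e → s))).
[h Q] — Q of type (t → e) combines with h of type t: type e.
[[X Y] [h Q]] — [X Y] of type (e → ((e → s) → (e → s))) combines with [h Q] of type e: type ((e → s) → (e → s)).
[V [[X Y] [h Q]]] — [[X Y] [h Q]] of type ((e → s) → (e → s)) combines with V of type (e → s): type (e → s).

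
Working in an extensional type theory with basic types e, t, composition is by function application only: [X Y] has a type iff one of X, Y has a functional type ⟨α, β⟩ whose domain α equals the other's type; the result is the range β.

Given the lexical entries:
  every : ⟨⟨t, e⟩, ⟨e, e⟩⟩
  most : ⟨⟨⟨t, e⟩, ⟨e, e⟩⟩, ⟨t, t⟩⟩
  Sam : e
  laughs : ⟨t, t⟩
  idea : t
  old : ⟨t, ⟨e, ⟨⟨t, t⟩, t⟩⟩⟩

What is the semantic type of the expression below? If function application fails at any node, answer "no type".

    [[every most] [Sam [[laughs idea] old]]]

At [every most], most : ⟨⟨⟨t, e⟩, ⟨e, e⟩⟩, ⟨t, t⟩⟩ takes every : ⟨⟨t, e⟩, ⟨e, e⟩⟩, giving ⟨t, t⟩.
At [laughs idea], laughs : ⟨t, t⟩ takes idea : t, giving t.
At [[laughs idea] old], old : ⟨t, ⟨e, ⟨⟨t, t⟩, t⟩⟩⟩ takes [laughs idea] : t, giving ⟨e, ⟨⟨t, t⟩, t⟩⟩.
At [Sam [[laughs idea] old]], [[laughs idea] old] : ⟨e, ⟨⟨t, t⟩, t⟩⟩ takes Sam : e, giving ⟨⟨t, t⟩, t⟩.
At [[every most] [Sam [[laughs idea] old]]], [Sam [[laughs idea] old]] : ⟨⟨t, t⟩, t⟩ takes [every most] : ⟨t, t⟩, giving t.

t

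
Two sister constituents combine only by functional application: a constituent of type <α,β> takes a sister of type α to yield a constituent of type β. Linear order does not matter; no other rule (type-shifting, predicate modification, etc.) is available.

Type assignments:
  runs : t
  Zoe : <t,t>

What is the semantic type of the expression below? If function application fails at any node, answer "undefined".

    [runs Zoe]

t

At [runs Zoe], Zoe : <t,t> takes runs : t, giving t.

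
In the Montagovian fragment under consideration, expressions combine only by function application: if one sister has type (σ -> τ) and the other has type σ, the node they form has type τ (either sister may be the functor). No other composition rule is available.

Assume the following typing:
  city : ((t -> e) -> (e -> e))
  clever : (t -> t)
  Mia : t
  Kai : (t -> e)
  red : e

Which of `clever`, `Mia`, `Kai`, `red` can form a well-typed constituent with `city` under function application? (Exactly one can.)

Kai

clever : (t -> t) — no; city wants (t -> e), and clever wants t.
Mia : t — no; city wants (t -> e), and Mia wants nothing (atomic).
Kai — combines: city : ((t -> e) -> (e -> e)) takes Kai : (t -> e) as argument, giving (e -> e).
red : e — no; city wants (t -> e), and red wants nothing (atomic).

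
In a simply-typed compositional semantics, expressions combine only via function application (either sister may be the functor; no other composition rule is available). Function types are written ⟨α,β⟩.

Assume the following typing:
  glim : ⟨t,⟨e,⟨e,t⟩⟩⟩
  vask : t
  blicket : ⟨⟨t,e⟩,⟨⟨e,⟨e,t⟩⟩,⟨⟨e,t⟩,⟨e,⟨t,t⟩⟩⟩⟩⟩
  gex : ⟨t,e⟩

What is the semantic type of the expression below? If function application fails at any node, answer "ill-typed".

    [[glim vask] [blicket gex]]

[glim vask]: functor glim : ⟨t,⟨e,⟨e,t⟩⟩⟩, argument vask : t; result ⟨e,⟨e,t⟩⟩.
[blicket gex]: functor blicket : ⟨⟨t,e⟩,⟨⟨e,⟨e,t⟩⟩,⟨⟨e,t⟩,⟨e,⟨t,t⟩⟩⟩⟩⟩, argument gex : ⟨t,e⟩; result ⟨⟨e,⟨e,t⟩⟩,⟨⟨e,t⟩,⟨e,⟨t,t⟩⟩⟩⟩.
[[glim vask] [blicket gex]]: functor [blicket gex] : ⟨⟨e,⟨e,t⟩⟩,⟨⟨e,t⟩,⟨e,⟨t,t⟩⟩⟩⟩, argument [glim vask] : ⟨e,⟨e,t⟩⟩; result ⟨⟨e,t⟩,⟨e,⟨t,t⟩⟩⟩.

⟨⟨e,t⟩,⟨e,⟨t,t⟩⟩⟩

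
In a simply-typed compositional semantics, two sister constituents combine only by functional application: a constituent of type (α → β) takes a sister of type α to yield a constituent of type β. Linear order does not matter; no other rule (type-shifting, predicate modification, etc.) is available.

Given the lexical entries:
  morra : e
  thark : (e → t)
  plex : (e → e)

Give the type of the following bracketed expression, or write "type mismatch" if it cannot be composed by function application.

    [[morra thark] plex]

type mismatch

[morra thark]: (e → t) applied to e yields t.
At [[morra thark] plex]: neither t nor (e → e) can take the other as argument; the node is ill-typed.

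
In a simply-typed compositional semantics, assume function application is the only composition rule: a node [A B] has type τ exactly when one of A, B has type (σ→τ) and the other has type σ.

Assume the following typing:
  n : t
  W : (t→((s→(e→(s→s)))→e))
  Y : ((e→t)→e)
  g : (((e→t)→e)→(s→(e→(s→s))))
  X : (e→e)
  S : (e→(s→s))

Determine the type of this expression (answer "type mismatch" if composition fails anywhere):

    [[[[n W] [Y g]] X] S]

(s→s)

[n W]: W is (t→((s→(e→(s→s)))→e)), n is t; result ((s→(e→(s→s)))→e).
[Y g]: g is (((e→t)→e)→(s→(e→(s→s)))), Y is ((e→t)→e); result (s→(e→(s→s))).
[[n W] [Y g]]: [n W] is ((s→(e→(s→s)))→e), [Y g] is (s→(e→(s→s))); result e.
[[[n W] [Y g]] X]: X is (e→e), [[n W] [Y g]] is e; result e.
[[[[n W] [Y g]] X] S]: S is (e→(s→s)), [[[n W] [Y g]] X] is e; result (s→s).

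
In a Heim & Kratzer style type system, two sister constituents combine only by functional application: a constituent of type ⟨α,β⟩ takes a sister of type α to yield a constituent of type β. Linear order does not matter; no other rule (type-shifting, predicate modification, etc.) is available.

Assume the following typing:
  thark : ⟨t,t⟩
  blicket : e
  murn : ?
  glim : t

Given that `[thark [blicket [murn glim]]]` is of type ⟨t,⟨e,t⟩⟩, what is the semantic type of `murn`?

⟨t,⟨e,⟨⟨t,t⟩,⟨t,⟨e,t⟩⟩⟩⟩⟩

[thark [blicket [murn glim]]] is required to be ⟨t,⟨e,t⟩⟩. thark : ⟨t,t⟩ cannot yield ⟨t,⟨e,t⟩⟩ as functor, so [blicket [murn glim]] : ⟨⟨t,t⟩,⟨t,⟨e,t⟩⟩⟩.
[blicket [murn glim]] is required to be ⟨⟨t,t⟩,⟨t,⟨e,t⟩⟩⟩. blicket : e cannot yield ⟨⟨t,t⟩,⟨t,⟨e,t⟩⟩⟩ as functor, so [murn glim] : ⟨e,⟨⟨t,t⟩,⟨t,⟨e,t⟩⟩⟩⟩.
[murn glim] is required to be ⟨e,⟨⟨t,t⟩,⟨t,⟨e,t⟩⟩⟩⟩. glim : t cannot yield ⟨e,⟨⟨t,t⟩,⟨t,⟨e,t⟩⟩⟩⟩ as functor, so murn : ⟨t,⟨e,⟨⟨t,t⟩,⟨t,⟨e,t⟩⟩⟩⟩⟩.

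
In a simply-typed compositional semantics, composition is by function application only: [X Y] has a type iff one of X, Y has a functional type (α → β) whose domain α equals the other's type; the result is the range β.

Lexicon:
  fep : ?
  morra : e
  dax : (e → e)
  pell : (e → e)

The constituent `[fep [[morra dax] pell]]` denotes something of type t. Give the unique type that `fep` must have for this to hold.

[fep [[morra dax] pell]] must have type t. The sister [[morra dax] pell] has type e; that is not a function onto t, so fep must be the functor, of type (e → t).

(e → t)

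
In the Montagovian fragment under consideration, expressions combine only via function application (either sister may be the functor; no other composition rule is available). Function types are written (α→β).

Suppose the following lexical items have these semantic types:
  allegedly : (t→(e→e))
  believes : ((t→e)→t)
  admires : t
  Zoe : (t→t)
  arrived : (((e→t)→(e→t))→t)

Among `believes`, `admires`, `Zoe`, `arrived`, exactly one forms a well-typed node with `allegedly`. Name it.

admires

believes : ((t→e)→t) — no; allegedly wants t, and believes wants (t→e).
admires — combines: allegedly : (t→(e→e)) takes admires : t as argument, giving (e→e).
Zoe : (t→t) — no; allegedly wants t, and Zoe wants t.
arrived : (((e→t)→(e→t))→t) — no; allegedly wants t, and arrived wants ((e→t)→(e→t)).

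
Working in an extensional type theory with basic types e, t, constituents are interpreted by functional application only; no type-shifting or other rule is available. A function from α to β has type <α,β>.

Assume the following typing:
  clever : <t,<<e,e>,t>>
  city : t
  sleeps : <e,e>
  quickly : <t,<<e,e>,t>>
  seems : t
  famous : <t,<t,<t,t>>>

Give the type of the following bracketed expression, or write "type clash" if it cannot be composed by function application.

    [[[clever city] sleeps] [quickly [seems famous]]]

type clash

[clever city] — clever of type <t,<<e,e>,t>> combines with city of type t: type <<e,e>,t>.
[[clever city] sleeps] — [clever city] of type <<e,e>,t> combines with sleeps of type <e,e>: type t.
[seems famous] — famous of type <t,<t,<t,t>>> combines with seems of type t: type <t,<t,t>>.
At [quickly [seems famous]]: neither <t,<<e,e>,t>> nor <t,<t,t>> can take the other as argument; the node is ill-typed.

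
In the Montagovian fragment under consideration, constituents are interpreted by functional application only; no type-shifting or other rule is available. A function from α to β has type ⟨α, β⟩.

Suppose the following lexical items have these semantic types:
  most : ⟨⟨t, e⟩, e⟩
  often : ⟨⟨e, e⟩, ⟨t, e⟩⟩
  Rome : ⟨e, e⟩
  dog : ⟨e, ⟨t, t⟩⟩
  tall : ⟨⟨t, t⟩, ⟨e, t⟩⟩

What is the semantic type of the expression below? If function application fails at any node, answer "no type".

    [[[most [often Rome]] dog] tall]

[often Rome]: functor often : ⟨⟨e, e⟩, ⟨t, e⟩⟩, argument Rome : ⟨e, e⟩; result ⟨t, e⟩.
[most [often Rome]]: functor most : ⟨⟨t, e⟩, e⟩, argument [often Rome] : ⟨t, e⟩; result e.
[[most [often Rome]] dog]: functor dog : ⟨e, ⟨t, t⟩⟩, argument [most [often Rome]] : e; result ⟨t, t⟩.
[[[most [often Rome]] dog] tall]: functor tall : ⟨⟨t, t⟩, ⟨e, t⟩⟩, argument [[most [often Rome]] dog] : ⟨t, t⟩; result ⟨e, t⟩.

⟨e, t⟩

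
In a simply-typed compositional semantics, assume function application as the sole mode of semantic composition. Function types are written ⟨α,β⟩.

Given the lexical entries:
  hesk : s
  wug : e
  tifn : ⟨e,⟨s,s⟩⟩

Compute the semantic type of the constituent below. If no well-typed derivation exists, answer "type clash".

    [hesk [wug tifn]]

[wug tifn]: functor tifn : ⟨e,⟨s,s⟩⟩, argument wug : e; result ⟨s,s⟩.
[hesk [wug tifn]]: functor [wug tifn] : ⟨s,s⟩, argument hesk : s; result s.

s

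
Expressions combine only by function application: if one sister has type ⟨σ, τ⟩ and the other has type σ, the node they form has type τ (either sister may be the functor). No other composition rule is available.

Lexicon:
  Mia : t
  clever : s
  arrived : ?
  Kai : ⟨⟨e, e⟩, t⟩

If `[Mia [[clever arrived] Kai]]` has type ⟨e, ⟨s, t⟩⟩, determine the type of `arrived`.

At [Mia [[clever arrived] Kai]] (required: ⟨e, ⟨s, t⟩⟩): Mia is t, which is not a function with range ⟨e, ⟨s, t⟩⟩; hence [[clever arrived] Kai] is the functor — type ⟨t, ⟨e, ⟨s, t⟩⟩⟩.
At [[clever arrived] Kai] (required: ⟨t, ⟨e, ⟨s, t⟩⟩⟩): Kai is ⟨⟨e, e⟩, t⟩, which is not a function with range ⟨t, ⟨e, ⟨s, t⟩⟩⟩; hence [clever arrived] is the functor — type ⟨⟨⟨e, e⟩, t⟩, ⟨t, ⟨e, ⟨s, t⟩⟩⟩⟩.
At [clever arrived] (required: ⟨⟨⟨e, e⟩, t⟩, ⟨t, ⟨e, ⟨s, t⟩⟩⟩⟩): clever is s, which is not a function with range ⟨⟨⟨e, e⟩, t⟩, ⟨t, ⟨e, ⟨s, t⟩⟩⟩⟩; hence arrived is the functor — type ⟨s, ⟨⟨⟨e, e⟩, t⟩, ⟨t, ⟨e, ⟨s, t⟩⟩⟩⟩⟩.

⟨s, ⟨⟨⟨e, e⟩, t⟩, ⟨t, ⟨e, ⟨s, t⟩⟩⟩⟩⟩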